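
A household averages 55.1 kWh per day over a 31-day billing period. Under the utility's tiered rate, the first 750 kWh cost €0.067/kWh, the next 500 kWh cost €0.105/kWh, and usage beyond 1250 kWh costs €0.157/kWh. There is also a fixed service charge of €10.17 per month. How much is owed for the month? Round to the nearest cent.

Usage = 55.1 kWh/day × 31 days = 1708.1 kWh
First 750 kWh × €0.067 = €50.25
Next 500 kWh × €0.105 = €52.50
Remaining 458.1 kWh × €0.157 = €71.92
Energy charge = €174.67; + service €10.17 = €184.84

€184.84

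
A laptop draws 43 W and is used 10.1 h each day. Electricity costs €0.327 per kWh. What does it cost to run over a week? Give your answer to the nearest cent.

€0.99

Energy = 43 W × 10.1 h/day × 7 days = 3,040 Wh = 3.04 kWh
Cost = 3.04 kWh × €0.327/kWh = €0.99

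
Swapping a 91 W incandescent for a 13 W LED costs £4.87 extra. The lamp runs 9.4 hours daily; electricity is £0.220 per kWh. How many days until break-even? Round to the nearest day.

30 days

Power saved = 91 − 13 = 78 W
Daily energy saved = 78 W × 9.4 h = 733.2 Wh = 0.7332 kWh
Daily savings = 0.7332 × £0.220 = £0.1613
Payback = £4.87 / £0.1613 per day = 30.19 days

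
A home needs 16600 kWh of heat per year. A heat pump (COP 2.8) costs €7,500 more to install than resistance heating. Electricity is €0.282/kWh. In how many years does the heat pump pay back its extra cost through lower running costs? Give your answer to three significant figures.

2.49 years

Resistance: 16600 kWh × €0.282 = €4,681.20/yr
Heat pump: 16600 / 2.8 = 5929 kWh in → × €0.282 = €1,671.86/yr
Annual savings = €3,009.34
Payback = €7,500 / €3,009.34 = 2.49 years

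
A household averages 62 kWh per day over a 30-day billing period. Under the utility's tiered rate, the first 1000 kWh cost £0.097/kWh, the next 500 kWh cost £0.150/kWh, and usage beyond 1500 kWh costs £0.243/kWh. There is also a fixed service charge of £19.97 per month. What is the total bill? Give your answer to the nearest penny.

£279.45

Usage = 62 kWh/day × 30 days = 1860 kWh
First 1000 kWh × £0.097 = £97.00
Next 500 kWh × £0.150 = £75.00
Remaining 360 kWh × £0.243 = £87.48
Energy charge = £259.48; + service £19.97 = £279.45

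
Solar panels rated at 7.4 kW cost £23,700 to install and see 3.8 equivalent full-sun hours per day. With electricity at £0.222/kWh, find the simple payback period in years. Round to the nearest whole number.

10 years

Daily generation = 7.4 kW × 3.8 h = 28.12 kWh
Annual generation = 28.12 × 365 = 10264 kWh
Annual savings = 10264 × £0.222 = £2,278.56
Payback = £23,700 / £2,278.56 = 10.4 years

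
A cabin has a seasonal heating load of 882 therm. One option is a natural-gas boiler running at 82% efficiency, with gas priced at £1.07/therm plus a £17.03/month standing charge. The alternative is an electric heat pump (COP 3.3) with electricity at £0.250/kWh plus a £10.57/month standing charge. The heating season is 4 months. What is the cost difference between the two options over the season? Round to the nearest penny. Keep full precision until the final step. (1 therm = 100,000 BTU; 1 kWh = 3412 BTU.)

£781.59

Heat load = 882 therm × 100,000 = 88,200,000 BTU
Gas: input = 88,200,000 / 0.82 = 107,560,976 BTU = 1,076 therm → 1,076 × £1.07 = £1,150.90; + 4 × £17.03 standing = £1,219.02
Heat pump: 88,200,000 BTU / 3412 = 25,850 kWh heat; / 3.3 = 7,833 kWh in → × £0.250 = £1,958.33; + 4 × £10.57 standing = £2,000.61
Difference = |£1,219.02 − £2,000.61| = £781.59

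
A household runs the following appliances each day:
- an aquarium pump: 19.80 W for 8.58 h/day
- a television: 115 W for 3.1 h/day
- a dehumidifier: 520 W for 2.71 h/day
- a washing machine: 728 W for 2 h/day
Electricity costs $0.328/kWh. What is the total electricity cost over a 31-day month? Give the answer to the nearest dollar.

aquarium pump: 19.80 W × 8.58 h × 31 d = 5,266 Wh = 5.266 kWh
television: 115 W × 3.1 h × 31 d = 11,052 Wh = 11.05 kWh
dehumidifier: 520 W × 2.71 h × 31 d = 43,685 Wh = 43.69 kWh
washing machine: 728 W × 2 h × 31 d = 45,136 Wh = 45.14 kWh
Total energy = 5.266 + 11.05 + 43.69 + 45.14 = 105.1 kWh
Cost = 105.1 kWh × $0.328 = $34.49 ≈ $34

$34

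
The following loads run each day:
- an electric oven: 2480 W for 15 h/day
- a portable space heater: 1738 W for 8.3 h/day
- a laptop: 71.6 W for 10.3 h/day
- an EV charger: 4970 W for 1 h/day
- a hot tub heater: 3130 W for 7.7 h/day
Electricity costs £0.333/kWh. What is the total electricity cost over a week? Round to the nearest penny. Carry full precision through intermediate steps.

electric oven: 2480 W × 15 h × 7 d = 260,400 Wh = 260.4 kWh
portable space heater: 1738 W × 8.3 h × 7 d = 100,978 Wh = 101 kWh
laptop: 71.6 W × 10.3 h × 7 d = 5,162 Wh = 5.162 kWh
EV charger: 4970 W × 1 h × 7 d = 34,790 Wh = 34.79 kWh
hot tub heater: 3130 W × 7.7 h × 7 d = 168,707 Wh = 168.7 kWh
Total energy = 260.4 + 101 + 5.162 + 34.79 + 168.7 = 570 kWh
Cost = 570 kWh × £0.333 = £189.82

£189.82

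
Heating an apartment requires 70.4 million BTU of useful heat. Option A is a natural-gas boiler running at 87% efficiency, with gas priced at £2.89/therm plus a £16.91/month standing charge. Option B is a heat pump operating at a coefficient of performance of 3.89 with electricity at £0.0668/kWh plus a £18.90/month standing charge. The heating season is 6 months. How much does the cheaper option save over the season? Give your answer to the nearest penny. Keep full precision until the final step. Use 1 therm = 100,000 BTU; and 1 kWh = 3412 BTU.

£1972.32

Heat load = 70.4 × 10⁶ BTU = 70,400,000 BTU
Gas: input = 70,400,000 / 0.87 = 80,919,540 BTU = 809.2 therm → 809.2 × £2.89 = £2,338.57; + 6 × £16.91 standing = £2,440.03
Heat pump: 70,400,000 BTU / 3412 = 20,630 kWh heat; / 3.89 = 5,304 kWh in → × £0.0668 = £354.32; + 6 × £18.90 standing = £467.72
Difference = |£2,440.03 − £467.72| = £1,972.32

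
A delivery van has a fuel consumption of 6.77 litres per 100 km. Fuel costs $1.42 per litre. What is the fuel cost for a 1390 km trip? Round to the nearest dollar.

$134

Fuel = 6.77 L/100 km × 1390 km / 100 = 94.1 L
Cost = 94.1 L × $1.42/L = $133.63 ≈ $134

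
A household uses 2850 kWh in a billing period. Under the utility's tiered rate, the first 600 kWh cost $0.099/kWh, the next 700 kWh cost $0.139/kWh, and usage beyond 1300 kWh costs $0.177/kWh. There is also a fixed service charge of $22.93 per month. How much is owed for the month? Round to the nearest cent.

First 600 kWh × $0.099 = $59.40
Next 700 kWh × $0.139 = $97.30
Remaining 1550 kWh × $0.177 = $274.35
Energy charge = $431.05; + service $22.93 = $453.98

$453.98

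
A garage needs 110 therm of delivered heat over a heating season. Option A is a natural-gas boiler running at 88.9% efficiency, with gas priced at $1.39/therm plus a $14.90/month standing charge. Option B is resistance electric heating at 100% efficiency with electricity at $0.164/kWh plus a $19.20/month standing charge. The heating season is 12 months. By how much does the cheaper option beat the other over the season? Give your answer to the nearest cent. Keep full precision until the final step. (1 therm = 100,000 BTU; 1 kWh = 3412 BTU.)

$408.33

Heat load = 110 therm × 100,000 = 11,000,000 BTU
Gas: input = 11,000,000 / 0.889 = 12,373,453 BTU = 123.7 therm → 123.7 × $1.39 = $171.99; + 12 × $14.90 standing = $350.79
Electric: 11,000,000 BTU / 3412 = 3,224 kWh → × $0.164 = $528.72; + 12 × $19.20 standing = $759.12
Difference = |$350.79 − $759.12| = $408.33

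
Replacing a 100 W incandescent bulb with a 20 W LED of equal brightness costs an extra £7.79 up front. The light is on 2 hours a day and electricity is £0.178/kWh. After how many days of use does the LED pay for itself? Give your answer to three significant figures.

274 days

Power saved = 100 − 20 = 80 W
Daily energy saved = 80 W × 2 h = 160 Wh = 0.16 kWh
Daily savings = 0.16 × £0.178 = £0.0285
Payback = £7.79 / £0.0285 per day = 273.5 days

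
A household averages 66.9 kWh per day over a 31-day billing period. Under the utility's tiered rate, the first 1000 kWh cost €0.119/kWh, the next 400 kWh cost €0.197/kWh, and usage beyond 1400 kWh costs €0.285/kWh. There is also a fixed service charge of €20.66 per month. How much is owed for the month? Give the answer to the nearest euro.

€411

Usage = 66.9 kWh/day × 31 days = 2073.9 kWh
First 1000 kWh × €0.119 = €119.00
Next 400 kWh × €0.197 = €78.80
Remaining 673.9 kWh × €0.285 = €192.06
Energy charge = €389.86; + service €20.66 = €410.52 ≈ €411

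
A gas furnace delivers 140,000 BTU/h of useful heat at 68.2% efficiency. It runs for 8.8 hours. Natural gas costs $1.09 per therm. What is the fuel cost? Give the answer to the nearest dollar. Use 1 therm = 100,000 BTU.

Heat delivered = 140,000 BTU/h × 8.8 h = 1,232,000 BTU
Gas input = 1,232,000 / 0.682 = 1,806,452 BTU
= 1,806,452 / 100,000 = 18.06 therm
Cost = 18.06 × $1.09/therm = $19.69 ≈ $20

$20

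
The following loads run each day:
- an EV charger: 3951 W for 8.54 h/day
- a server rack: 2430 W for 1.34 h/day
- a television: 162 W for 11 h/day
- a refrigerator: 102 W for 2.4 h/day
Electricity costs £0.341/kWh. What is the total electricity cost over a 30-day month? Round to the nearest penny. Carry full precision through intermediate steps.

£399.22

EV charger: 3951 W × 8.54 h × 30 d = 1,012,246 Wh = 1,012 kWh
server rack: 2430 W × 1.34 h × 30 d = 97,686 Wh = 97.69 kWh
television: 162 W × 11 h × 30 d = 53,460 Wh = 53.46 kWh
refrigerator: 102 W × 2.4 h × 30 d = 7,344 Wh = 7.344 kWh
Total energy = 1,012 + 97.69 + 53.46 + 7.344 = 1,171 kWh
Cost = 1,171 kWh × £0.341 = £399.22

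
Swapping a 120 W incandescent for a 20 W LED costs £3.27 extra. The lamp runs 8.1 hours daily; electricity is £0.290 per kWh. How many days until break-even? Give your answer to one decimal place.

13.9 days

Power saved = 120 − 20 = 100 W
Daily energy saved = 100 W × 8.1 h = 810 Wh = 0.81 kWh
Daily savings = 0.81 × £0.290 = £0.2349
Payback = £3.27 / £0.2349 per day = 13.92 days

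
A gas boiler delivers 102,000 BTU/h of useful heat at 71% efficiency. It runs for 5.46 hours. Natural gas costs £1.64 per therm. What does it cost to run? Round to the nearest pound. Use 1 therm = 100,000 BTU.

£13

Heat delivered = 102,000 BTU/h × 5.46 h = 556,920 BTU
Gas input = 556,920 / 0.71 = 784,394 BTU
= 784,394 / 100,000 = 7.844 therm
Cost = 7.844 × £1.64/therm = £12.86 ≈ £13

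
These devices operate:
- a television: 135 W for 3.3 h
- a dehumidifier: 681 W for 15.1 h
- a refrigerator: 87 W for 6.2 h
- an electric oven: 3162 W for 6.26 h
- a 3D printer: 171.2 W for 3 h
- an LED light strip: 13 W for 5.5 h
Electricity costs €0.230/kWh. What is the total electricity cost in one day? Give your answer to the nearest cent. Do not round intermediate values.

television: 135 W × 3.3 h = 446 Wh = 0.4455 kWh
dehumidifier: 681 W × 15.1 h = 10,283 Wh = 10.28 kWh
refrigerator: 87 W × 6.2 h = 539 Wh = 0.5394 kWh
electric oven: 3162 W × 6.26 h = 19,794 Wh = 19.79 kWh
3D printer: 171.2 W × 3 h = 514 Wh = 0.5136 kWh
LED light strip: 13 W × 5.5 h = 72 Wh = 0.0715 kWh
Total energy = 0.4455 + 10.28 + 0.5394 + 19.79 + 0.5136 + 0.0715 = 31.65 kWh
Cost = 31.65 kWh × €0.230 = €7.28

€7.28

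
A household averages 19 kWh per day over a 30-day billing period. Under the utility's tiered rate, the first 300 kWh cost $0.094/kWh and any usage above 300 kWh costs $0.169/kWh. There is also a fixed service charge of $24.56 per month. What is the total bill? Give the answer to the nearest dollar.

$98

Usage = 19 kWh/day × 30 days = 570 kWh
First 300 kWh × $0.094 = $28.20
Remaining 270 kWh × $0.169 = $45.63
Energy charge = $73.83; + service $24.56 = $98.39 ≈ $98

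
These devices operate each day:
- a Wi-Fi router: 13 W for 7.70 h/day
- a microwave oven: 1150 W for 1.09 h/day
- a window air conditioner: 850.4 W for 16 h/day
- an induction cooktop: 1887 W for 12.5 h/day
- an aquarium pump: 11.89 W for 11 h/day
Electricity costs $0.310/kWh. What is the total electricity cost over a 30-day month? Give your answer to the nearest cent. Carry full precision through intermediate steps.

$359.71

Wi-Fi router: 13 W × 7.70 h × 30 d = 3,003 Wh = 3.003 kWh
microwave oven: 1150 W × 1.09 h × 30 d = 37,605 Wh = 37.6 kWh
window air conditioner: 850.4 W × 16 h × 30 d = 408,192 Wh = 408.2 kWh
induction cooktop: 1887 W × 12.5 h × 30 d = 707,625 Wh = 707.6 kWh
aquarium pump: 11.89 W × 11 h × 30 d = 3,924 Wh = 3.924 kWh
Total energy = 3.003 + 37.6 + 408.2 + 707.6 + 3.924 = 1,160 kWh
Cost = 1,160 kWh × $0.310 = $359.71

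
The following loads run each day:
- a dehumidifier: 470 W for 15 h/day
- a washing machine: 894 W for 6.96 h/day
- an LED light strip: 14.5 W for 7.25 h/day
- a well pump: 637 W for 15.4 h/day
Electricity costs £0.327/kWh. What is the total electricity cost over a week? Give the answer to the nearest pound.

£53

dehumidifier: 470 W × 15 h × 7 d = 49,350 Wh = 49.35 kWh
washing machine: 894 W × 6.96 h × 7 d = 43,556 Wh = 43.56 kWh
LED light strip: 14.5 W × 7.25 h × 7 d = 736 Wh = 0.7359 kWh
well pump: 637 W × 15.4 h × 7 d = 68,669 Wh = 68.67 kWh
Total energy = 49.35 + 43.56 + 0.7359 + 68.67 = 162.3 kWh
Cost = 162.3 kWh × £0.327 = £53.08 ≈ £53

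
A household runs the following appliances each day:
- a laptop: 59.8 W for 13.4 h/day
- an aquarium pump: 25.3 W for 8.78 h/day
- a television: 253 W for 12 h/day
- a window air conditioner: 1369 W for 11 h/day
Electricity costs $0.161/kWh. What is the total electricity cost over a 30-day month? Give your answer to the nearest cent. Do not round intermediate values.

laptop: 59.8 W × 13.4 h × 30 d = 24,040 Wh = 24.04 kWh
aquarium pump: 25.3 W × 8.78 h × 30 d = 6,664 Wh = 6.664 kWh
television: 253 W × 12 h × 30 d = 91,080 Wh = 91.08 kWh
window air conditioner: 1369 W × 11 h × 30 d = 451,770 Wh = 451.8 kWh
Total energy = 24.04 + 6.664 + 91.08 + 451.8 = 573.6 kWh
Cost = 573.6 kWh × $0.161 = $92.34

$92.34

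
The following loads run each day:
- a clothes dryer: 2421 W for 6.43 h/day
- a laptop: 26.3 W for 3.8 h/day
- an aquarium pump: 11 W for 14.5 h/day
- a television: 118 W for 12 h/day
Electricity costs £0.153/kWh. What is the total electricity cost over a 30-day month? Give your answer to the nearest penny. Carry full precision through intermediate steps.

£79.14

clothes dryer: 2421 W × 6.43 h × 30 d = 467,011 Wh = 467 kWh
laptop: 26.3 W × 3.8 h × 30 d = 2,998 Wh = 2.998 kWh
aquarium pump: 11 W × 14.5 h × 30 d = 4,785 Wh = 4.785 kWh
television: 118 W × 12 h × 30 d = 42,480 Wh = 42.48 kWh
Total energy = 467 + 2.998 + 4.785 + 42.48 = 517.3 kWh
Cost = 517.3 kWh × £0.153 = £79.14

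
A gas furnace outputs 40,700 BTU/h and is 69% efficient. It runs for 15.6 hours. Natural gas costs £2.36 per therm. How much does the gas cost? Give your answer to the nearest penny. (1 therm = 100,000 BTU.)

Heat delivered = 40,700 BTU/h × 15.6 h = 634,920 BTU
Gas input = 634,920 / 0.69 = 920,174 BTU
= 920,174 / 100,000 = 9.202 therm
Cost = 9.202 × £2.36/therm = £21.72

£21.72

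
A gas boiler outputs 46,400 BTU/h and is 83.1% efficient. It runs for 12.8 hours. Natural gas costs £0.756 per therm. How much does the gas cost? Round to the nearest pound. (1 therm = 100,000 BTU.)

£5

Heat delivered = 46,400 BTU/h × 12.8 h = 593,920 BTU
Gas input = 593,920 / 0.831 = 714,705 BTU
= 714,705 / 100,000 = 7.147 therm
Cost = 7.147 × £0.756/therm = £5.40 ≈ £5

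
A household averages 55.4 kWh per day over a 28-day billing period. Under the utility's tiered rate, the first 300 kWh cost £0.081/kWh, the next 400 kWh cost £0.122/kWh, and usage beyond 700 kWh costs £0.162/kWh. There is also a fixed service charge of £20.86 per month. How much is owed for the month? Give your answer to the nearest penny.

Usage = 55.4 kWh/day × 28 days = 1551.2 kWh
First 300 kWh × £0.081 = £24.30
Next 400 kWh × £0.122 = £48.80
Remaining 851.2 kWh × £0.162 = £137.89
Energy charge = £210.99; + service £20.86 = £231.85

£231.85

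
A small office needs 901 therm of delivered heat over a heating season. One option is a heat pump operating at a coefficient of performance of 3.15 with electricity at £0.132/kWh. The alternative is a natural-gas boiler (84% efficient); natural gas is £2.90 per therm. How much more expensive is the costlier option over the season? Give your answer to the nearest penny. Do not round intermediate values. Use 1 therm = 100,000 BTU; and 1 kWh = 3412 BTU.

Heat load = 901 therm × 100,000 = 90,100,000 BTU
Gas: input = 90,100,000 / 0.84 = 107,261,905 BTU = 1,073 therm → 1,073 × £2.90 = £3,110.60
Heat pump: 90,100,000 BTU / 3412 = 26,410 kWh heat; / 3.15 = 8,383 kWh in → × £0.132 = £1,106.57
Difference = |£3,110.60 − £1,106.57| = £2,004.02

£2004.02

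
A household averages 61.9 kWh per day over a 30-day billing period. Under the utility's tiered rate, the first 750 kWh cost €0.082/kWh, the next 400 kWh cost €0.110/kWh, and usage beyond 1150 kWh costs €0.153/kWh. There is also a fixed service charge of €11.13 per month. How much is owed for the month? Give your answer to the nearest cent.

€224.80

Usage = 61.9 kWh/day × 30 days = 1857 kWh
First 750 kWh × €0.082 = €61.50
Next 400 kWh × €0.110 = €44.00
Remaining 707 kWh × €0.153 = €108.17
Energy charge = €213.67; + service €11.13 = €224.80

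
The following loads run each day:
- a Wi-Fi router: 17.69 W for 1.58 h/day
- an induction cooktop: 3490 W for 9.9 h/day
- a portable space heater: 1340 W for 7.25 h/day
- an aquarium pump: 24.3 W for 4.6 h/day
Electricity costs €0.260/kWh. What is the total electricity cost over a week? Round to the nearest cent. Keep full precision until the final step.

Wi-Fi router: 17.69 W × 1.58 h × 7 d = 196 Wh = 0.1957 kWh
induction cooktop: 3490 W × 9.9 h × 7 d = 241,857 Wh = 241.9 kWh
portable space heater: 1340 W × 7.25 h × 7 d = 68,005 Wh = 68 kWh
aquarium pump: 24.3 W × 4.6 h × 7 d = 782 Wh = 0.7825 kWh
Total energy = 0.1957 + 241.9 + 68 + 0.7825 = 310.8 kWh
Cost = 310.8 kWh × €0.260 = €80.82

€80.82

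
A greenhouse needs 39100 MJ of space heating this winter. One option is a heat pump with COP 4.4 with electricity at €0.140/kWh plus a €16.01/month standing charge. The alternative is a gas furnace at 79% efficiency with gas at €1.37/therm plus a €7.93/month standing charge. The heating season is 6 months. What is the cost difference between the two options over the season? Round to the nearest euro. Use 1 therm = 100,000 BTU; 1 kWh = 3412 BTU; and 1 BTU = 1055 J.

€249

Heat load = 39100 MJ = 39,100,000,000 J / 1055 = 37,061,611 BTU
Gas: input = 37,061,611 / 0.79 = 46,913,432 BTU = 469.1 therm → 469.1 × €1.37 = €642.71; + 6 × €7.93 standing = €690.29
Heat pump: 37,061,611 BTU / 3412 = 10,860 kWh heat; / 4.4 = 2,469 kWh in → × €0.140 = €345.61; + 6 × €16.01 standing = €441.67
Difference = |€690.29 − €441.67| = €248.62 ≈ €249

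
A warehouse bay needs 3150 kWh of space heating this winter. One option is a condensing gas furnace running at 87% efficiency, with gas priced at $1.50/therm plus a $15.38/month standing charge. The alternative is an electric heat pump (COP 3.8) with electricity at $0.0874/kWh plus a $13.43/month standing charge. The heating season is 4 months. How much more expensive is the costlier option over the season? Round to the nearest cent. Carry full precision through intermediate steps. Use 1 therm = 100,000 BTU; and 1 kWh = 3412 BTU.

Heat load = 3150 kWh × 3412 = 10,747,800 BTU
Gas: input = 10,747,800 / 0.87 = 12,353,793 BTU = 123.5 therm → 123.5 × $1.50 = $185.31; + 4 × $15.38 standing = $246.83
Heat pump: 10,747,800 BTU / 3412 = 3,150 kWh heat; / 3.8 = 828.9 kWh in → × $0.0874 = $72.45; + 4 × $13.43 standing = $126.17
Difference = |$246.83 − $126.17| = $120.66

$120.66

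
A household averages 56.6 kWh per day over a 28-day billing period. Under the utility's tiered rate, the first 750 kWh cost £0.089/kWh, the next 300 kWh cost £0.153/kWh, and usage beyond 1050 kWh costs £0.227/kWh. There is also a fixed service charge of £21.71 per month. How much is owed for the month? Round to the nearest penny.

£255.76

Usage = 56.6 kWh/day × 28 days = 1584.8 kWh
First 750 kWh × £0.089 = £66.75
Next 300 kWh × £0.153 = £45.90
Remaining 534.8 kWh × £0.227 = £121.40
Energy charge = £234.05; + service £21.71 = £255.76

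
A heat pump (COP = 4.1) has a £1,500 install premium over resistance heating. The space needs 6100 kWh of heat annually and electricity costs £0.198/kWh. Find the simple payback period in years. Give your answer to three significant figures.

Resistance: 6100 kWh × £0.198 = £1,207.80/yr
Heat pump: 6100 / 4.1 = 1488 kWh in → × £0.198 = £294.59/yr
Annual savings = £913.21
Payback = £1,500 / £913.21 = 1.64 years

1.64 years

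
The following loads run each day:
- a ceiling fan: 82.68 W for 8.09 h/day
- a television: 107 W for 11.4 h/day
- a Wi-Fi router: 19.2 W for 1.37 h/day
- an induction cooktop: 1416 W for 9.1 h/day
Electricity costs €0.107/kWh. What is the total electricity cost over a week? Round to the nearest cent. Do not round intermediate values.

€11.09

ceiling fan: 82.68 W × 8.09 h × 7 d = 4,682 Wh = 4.682 kWh
television: 107 W × 11.4 h × 7 d = 8,539 Wh = 8.539 kWh
Wi-Fi router: 19.2 W × 1.37 h × 7 d = 184 Wh = 0.1841 kWh
induction cooktop: 1416 W × 9.1 h × 7 d = 90,199 Wh = 90.2 kWh
Total energy = 4.682 + 8.539 + 0.1841 + 90.2 = 103.6 kWh
Cost = 103.6 kWh × €0.107 = €11.09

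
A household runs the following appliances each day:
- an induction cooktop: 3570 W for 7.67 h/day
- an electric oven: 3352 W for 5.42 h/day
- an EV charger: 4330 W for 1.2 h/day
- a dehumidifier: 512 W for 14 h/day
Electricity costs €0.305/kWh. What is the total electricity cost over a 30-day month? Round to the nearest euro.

€530

induction cooktop: 3570 W × 7.67 h × 30 d = 821,457 Wh = 821.5 kWh
electric oven: 3352 W × 5.42 h × 30 d = 545,035 Wh = 545 kWh
EV charger: 4330 W × 1.2 h × 30 d = 155,880 Wh = 155.9 kWh
dehumidifier: 512 W × 14 h × 30 d = 215,040 Wh = 215 kWh
Total energy = 821.5 + 545 + 155.9 + 215 = 1,737 kWh
Cost = 1,737 kWh × €0.305 = €529.91 ≈ €530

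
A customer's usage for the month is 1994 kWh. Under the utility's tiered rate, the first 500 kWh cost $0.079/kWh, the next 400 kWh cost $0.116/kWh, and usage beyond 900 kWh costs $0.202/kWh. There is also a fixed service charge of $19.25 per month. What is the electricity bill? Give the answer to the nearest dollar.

First 500 kWh × $0.079 = $39.50
Next 400 kWh × $0.116 = $46.40
Remaining 1094 kWh × $0.202 = $220.99
Energy charge = $306.89; + service $19.25 = $326.14 ≈ $326

$326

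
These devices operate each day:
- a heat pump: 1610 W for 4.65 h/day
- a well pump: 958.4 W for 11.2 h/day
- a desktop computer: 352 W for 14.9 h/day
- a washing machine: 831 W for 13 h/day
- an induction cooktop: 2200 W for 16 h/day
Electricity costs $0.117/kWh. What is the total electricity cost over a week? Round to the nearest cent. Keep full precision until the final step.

$56.89

heat pump: 1610 W × 4.65 h × 7 d = 52,406 Wh = 52.41 kWh
well pump: 958.4 W × 11.2 h × 7 d = 75,139 Wh = 75.14 kWh
desktop computer: 352 W × 14.9 h × 7 d = 36,714 Wh = 36.71 kWh
washing machine: 831 W × 13 h × 7 d = 75,621 Wh = 75.62 kWh
induction cooktop: 2200 W × 16 h × 7 d = 246,400 Wh = 246.4 kWh
Total energy = 52.41 + 75.14 + 36.71 + 75.62 + 246.4 = 486.3 kWh
Cost = 486.3 kWh × $0.117 = $56.89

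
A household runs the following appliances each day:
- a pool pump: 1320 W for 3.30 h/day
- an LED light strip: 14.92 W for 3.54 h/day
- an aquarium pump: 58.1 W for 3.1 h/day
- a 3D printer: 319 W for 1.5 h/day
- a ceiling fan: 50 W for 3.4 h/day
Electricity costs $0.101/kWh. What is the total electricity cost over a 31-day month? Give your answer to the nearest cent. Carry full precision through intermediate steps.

pool pump: 1320 W × 3.30 h × 31 d = 135,036 Wh = 135 kWh
LED light strip: 14.92 W × 3.54 h × 31 d = 1,637 Wh = 1.637 kWh
aquarium pump: 58.1 W × 3.1 h × 31 d = 5,583 Wh = 5.583 kWh
3D printer: 319 W × 1.5 h × 31 d = 14,834 Wh = 14.83 kWh
ceiling fan: 50 W × 3.4 h × 31 d = 5,270 Wh = 5.27 kWh
Total energy = 135 + 1.637 + 5.583 + 14.83 + 5.27 = 162.4 kWh
Cost = 162.4 kWh × $0.101 = $16.40

$16.40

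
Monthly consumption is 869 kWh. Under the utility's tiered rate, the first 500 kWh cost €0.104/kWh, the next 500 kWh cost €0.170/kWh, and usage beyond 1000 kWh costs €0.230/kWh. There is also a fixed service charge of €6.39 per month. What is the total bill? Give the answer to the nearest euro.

First 500 kWh × €0.104 = €52.00
Next 369 kWh × €0.170 = €62.73
Remaining tier: 0 kWh (not reached)
Energy charge = €114.73; + service €6.39 = €121.12 ≈ €121

€121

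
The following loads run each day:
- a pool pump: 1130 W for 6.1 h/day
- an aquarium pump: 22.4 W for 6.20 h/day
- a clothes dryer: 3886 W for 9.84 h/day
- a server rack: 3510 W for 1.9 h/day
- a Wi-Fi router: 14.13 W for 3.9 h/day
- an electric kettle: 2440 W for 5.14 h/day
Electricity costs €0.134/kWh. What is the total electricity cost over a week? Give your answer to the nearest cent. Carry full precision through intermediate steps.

pool pump: 1130 W × 6.1 h × 7 d = 48,251 Wh = 48.25 kWh
aquarium pump: 22.4 W × 6.20 h × 7 d = 972 Wh = 0.9722 kWh
clothes dryer: 3886 W × 9.84 h × 7 d = 267,668 Wh = 267.7 kWh
server rack: 3510 W × 1.9 h × 7 d = 46,683 Wh = 46.68 kWh
Wi-Fi router: 14.13 W × 3.9 h × 7 d = 386 Wh = 0.3857 kWh
electric kettle: 2440 W × 5.14 h × 7 d = 87,791 Wh = 87.79 kWh
Total energy = 48.25 + 0.9722 + 267.7 + 46.68 + 0.3857 + 87.79 = 451.8 kWh
Cost = 451.8 kWh × €0.134 = €60.53

€60.53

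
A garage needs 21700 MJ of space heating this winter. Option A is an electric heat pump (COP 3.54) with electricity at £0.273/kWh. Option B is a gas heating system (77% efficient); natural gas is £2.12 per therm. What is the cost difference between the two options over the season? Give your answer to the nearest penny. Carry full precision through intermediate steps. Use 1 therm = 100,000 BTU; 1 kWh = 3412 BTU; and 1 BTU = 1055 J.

Heat load = 21700 MJ = 21,700,000,000 J / 1055 = 20,568,720 BTU
Gas: input = 20,568,720 / 0.77 = 26,712,624 BTU = 267.1 therm → 267.1 × £2.12 = £566.31
Heat pump: 20,568,720 BTU / 3412 = 6,028 kWh heat; / 3.54 = 1,703 kWh in → × £0.273 = £464.90
Difference = |£566.31 − £464.90| = £101.41

£101.41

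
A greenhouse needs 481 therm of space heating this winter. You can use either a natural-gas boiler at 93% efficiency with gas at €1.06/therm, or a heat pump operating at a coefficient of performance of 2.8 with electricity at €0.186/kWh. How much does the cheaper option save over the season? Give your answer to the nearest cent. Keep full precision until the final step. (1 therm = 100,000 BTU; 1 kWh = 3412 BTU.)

€388.23

Heat load = 481 therm × 100,000 = 48,100,000 BTU
Gas: input = 48,100,000 / 0.93 = 51,720,430 BTU = 517.2 therm → 517.2 × €1.06 = €548.24
Heat pump: 48,100,000 BTU / 3412 = 14,100 kWh heat; / 2.8 = 5,035 kWh in → × €0.186 = €936.46
Difference = |€548.24 − €936.46| = €388.23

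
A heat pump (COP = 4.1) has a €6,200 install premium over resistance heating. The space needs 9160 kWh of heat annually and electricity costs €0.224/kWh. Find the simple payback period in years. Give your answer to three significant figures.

Resistance: 9160 kWh × €0.224 = €2,051.84/yr
Heat pump: 9160 / 4.1 = 2234 kWh in → × €0.224 = €500.45/yr
Annual savings = €1,551.39
Payback = €6,200 / €1,551.39 = 4 years

4 years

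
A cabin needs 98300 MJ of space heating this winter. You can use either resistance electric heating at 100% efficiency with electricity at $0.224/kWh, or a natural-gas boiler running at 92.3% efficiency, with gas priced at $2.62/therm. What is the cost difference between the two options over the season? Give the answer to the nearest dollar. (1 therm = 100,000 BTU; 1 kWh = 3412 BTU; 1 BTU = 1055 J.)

$3472

Heat load = 98300 MJ = 98,300,000,000 J / 1055 = 93,175,355 BTU
Gas: input = 93,175,355 / 0.923 = 100,948,381 BTU = 1,009 therm → 1,009 × $2.62 = $2,644.85
Electric: 93,175,355 BTU / 3412 = 27,310 kWh → × $0.224 = $6,117.02
Difference = |$2,644.85 − $6,117.02| = $3,472.17 ≈ $3472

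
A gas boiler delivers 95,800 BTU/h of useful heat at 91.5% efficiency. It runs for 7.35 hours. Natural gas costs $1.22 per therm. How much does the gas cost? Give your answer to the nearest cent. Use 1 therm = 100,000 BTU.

$9.39

Heat delivered = 95,800 BTU/h × 7.35 h = 704,130 BTU
Gas input = 704,130 / 0.915 = 769,541 BTU
= 769,541 / 100,000 = 7.695 therm
Cost = 7.695 × $1.22/therm = $9.39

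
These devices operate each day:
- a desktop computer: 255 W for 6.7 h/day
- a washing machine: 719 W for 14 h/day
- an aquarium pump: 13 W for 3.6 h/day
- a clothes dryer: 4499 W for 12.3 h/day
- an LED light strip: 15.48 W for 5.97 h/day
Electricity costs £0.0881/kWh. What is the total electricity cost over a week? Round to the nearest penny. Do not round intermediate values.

£41.47

desktop computer: 255 W × 6.7 h × 7 d = 11,960 Wh = 11.96 kWh
washing machine: 719 W × 14 h × 7 d = 70,462 Wh = 70.46 kWh
aquarium pump: 13 W × 3.6 h × 7 d = 328 Wh = 0.3276 kWh
clothes dryer: 4499 W × 12.3 h × 7 d = 387,364 Wh = 387.4 kWh
LED light strip: 15.48 W × 5.97 h × 7 d = 647 Wh = 0.6469 kWh
Total energy = 11.96 + 70.46 + 0.3276 + 387.4 + 0.6469 = 470.8 kWh
Cost = 470.8 kWh × £0.0881 = £41.47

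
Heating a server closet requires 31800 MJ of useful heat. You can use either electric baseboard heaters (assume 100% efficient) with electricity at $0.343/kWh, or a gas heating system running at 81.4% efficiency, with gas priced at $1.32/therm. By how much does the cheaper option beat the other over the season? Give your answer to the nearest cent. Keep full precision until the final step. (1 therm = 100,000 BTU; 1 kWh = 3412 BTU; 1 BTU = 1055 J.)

Heat load = 31800 MJ = 31,800,000,000 J / 1055 = 30,142,180 BTU
Gas: input = 30,142,180 / 0.814 = 37,029,705 BTU = 370.3 therm → 370.3 × $1.32 = $488.79
Electric: 30,142,180 BTU / 3412 = 8,834 kWh → × $0.343 = $3,030.12
Difference = |$488.79 − $3,030.12| = $2,541.33

$2541.33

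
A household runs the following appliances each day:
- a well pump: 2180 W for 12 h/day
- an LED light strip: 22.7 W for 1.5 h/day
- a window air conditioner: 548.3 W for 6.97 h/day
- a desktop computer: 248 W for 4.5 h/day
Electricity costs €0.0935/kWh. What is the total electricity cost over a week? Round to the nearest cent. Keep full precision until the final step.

well pump: 2180 W × 12 h × 7 d = 183,120 Wh = 183.1 kWh
LED light strip: 22.7 W × 1.5 h × 7 d = 238 Wh = 0.2383 kWh
window air conditioner: 548.3 W × 6.97 h × 7 d = 26,752 Wh = 26.75 kWh
desktop computer: 248 W × 4.5 h × 7 d = 7,812 Wh = 7.812 kWh
Total energy = 183.1 + 0.2383 + 26.75 + 7.812 = 217.9 kWh
Cost = 217.9 kWh × €0.0935 = €20.38

€20.38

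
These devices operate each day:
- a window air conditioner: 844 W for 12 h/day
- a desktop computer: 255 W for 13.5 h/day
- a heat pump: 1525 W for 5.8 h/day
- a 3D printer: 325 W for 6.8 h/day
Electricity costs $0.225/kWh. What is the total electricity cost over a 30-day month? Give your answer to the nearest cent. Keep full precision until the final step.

window air conditioner: 844 W × 12 h × 30 d = 303,840 Wh = 303.8 kWh
desktop computer: 255 W × 13.5 h × 30 d = 103,275 Wh = 103.3 kWh
heat pump: 1525 W × 5.8 h × 30 d = 265,350 Wh = 265.4 kWh
3D printer: 325 W × 6.8 h × 30 d = 66,300 Wh = 66.3 kWh
Total energy = 303.8 + 103.3 + 265.4 + 66.3 = 738.8 kWh
Cost = 738.8 kWh × $0.225 = $166.22

$166.22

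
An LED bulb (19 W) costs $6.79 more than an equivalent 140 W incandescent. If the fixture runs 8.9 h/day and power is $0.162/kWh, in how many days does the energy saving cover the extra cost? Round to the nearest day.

Power saved = 140 − 19 = 121 W
Daily energy saved = 121 W × 8.9 h = 1077 Wh = 1.0769 kWh
Daily savings = 1.0769 × $0.162 = $0.1745
Payback = $6.79 / $0.1745 per day = 38.92 days

39 days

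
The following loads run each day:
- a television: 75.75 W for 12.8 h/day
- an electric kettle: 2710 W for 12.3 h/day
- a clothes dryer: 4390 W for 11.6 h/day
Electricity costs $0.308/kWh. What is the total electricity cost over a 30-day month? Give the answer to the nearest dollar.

television: 75.75 W × 12.8 h × 30 d = 29,088 Wh = 29.09 kWh
electric kettle: 2710 W × 12.3 h × 30 d = 999,990 Wh = 1,000 kWh
clothes dryer: 4390 W × 11.6 h × 30 d = 1,527,720 Wh = 1,528 kWh
Total energy = 29.09 + 1,000 + 1,528 = 2,557 kWh
Cost = 2,557 kWh × $0.308 = $787.49 ≈ $787

$787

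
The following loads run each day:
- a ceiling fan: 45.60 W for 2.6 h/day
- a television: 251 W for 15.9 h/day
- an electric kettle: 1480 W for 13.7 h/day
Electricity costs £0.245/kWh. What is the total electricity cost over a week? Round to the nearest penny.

ceiling fan: 45.60 W × 2.6 h × 7 d = 830 Wh = 0.8299 kWh
television: 251 W × 15.9 h × 7 d = 27,936 Wh = 27.94 kWh
electric kettle: 1480 W × 13.7 h × 7 d = 141,932 Wh = 141.9 kWh
Total energy = 0.8299 + 27.94 + 141.9 = 170.7 kWh
Cost = 170.7 kWh × £0.245 = £41.82

£41.82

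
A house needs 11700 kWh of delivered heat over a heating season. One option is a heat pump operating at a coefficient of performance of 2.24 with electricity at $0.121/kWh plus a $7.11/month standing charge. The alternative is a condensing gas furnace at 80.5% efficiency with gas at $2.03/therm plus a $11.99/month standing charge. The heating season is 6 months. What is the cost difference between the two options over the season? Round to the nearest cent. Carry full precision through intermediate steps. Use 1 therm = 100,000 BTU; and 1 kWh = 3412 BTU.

$403.96

Heat load = 11700 kWh × 3412 = 39,920,400 BTU
Gas: input = 39,920,400 / 0.805 = 49,590,559 BTU = 495.9 therm → 495.9 × $2.03 = $1,006.69; + 6 × $11.99 standing = $1,078.63
Heat pump: 39,920,400 BTU / 3412 = 11,700 kWh heat; / 2.24 = 5,223 kWh in → × $0.121 = $632.01; + 6 × $7.11 standing = $674.67
Difference = |$1,078.63 − $674.67| = $403.96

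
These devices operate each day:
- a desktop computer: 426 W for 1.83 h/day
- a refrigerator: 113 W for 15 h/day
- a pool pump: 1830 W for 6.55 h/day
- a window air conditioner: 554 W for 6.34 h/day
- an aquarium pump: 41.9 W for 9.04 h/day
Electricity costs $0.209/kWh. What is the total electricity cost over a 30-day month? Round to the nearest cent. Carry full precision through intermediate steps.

$115.07

desktop computer: 426 W × 1.83 h × 30 d = 23,387 Wh = 23.39 kWh
refrigerator: 113 W × 15 h × 30 d = 50,850 Wh = 50.85 kWh
pool pump: 1830 W × 6.55 h × 30 d = 359,595 Wh = 359.6 kWh
window air conditioner: 554 W × 6.34 h × 30 d = 105,371 Wh = 105.4 kWh
aquarium pump: 41.9 W × 9.04 h × 30 d = 11,363 Wh = 11.36 kWh
Total energy = 23.39 + 50.85 + 359.6 + 105.4 + 11.36 = 550.6 kWh
Cost = 550.6 kWh × $0.209 = $115.07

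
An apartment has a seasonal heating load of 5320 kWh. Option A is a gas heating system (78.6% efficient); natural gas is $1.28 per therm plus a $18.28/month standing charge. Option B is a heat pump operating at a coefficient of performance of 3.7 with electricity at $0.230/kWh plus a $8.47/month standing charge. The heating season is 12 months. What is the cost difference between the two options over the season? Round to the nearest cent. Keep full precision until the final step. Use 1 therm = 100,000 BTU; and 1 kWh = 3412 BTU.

Heat load = 5320 kWh × 3412 = 18,151,840 BTU
Gas: input = 18,151,840 / 0.786 = 23,093,944 BTU = 230.9 therm → 230.9 × $1.28 = $295.60; + 12 × $18.28 standing = $514.96
Heat pump: 18,151,840 BTU / 3412 = 5,320 kWh heat; / 3.7 = 1,438 kWh in → × $0.230 = $330.70; + 12 × $8.47 standing = $432.34
Difference = |$514.96 − $432.34| = $82.62

$82.62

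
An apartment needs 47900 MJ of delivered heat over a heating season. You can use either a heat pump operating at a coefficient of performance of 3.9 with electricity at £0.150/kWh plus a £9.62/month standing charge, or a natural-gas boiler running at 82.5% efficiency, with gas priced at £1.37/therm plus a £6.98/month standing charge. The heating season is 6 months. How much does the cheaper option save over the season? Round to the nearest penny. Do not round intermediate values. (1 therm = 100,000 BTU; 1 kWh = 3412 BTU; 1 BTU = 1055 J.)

Heat load = 47900 MJ = 47,900,000,000 J / 1055 = 45,402,844 BTU
Gas: input = 45,402,844 / 0.825 = 55,033,750 BTU = 550.3 therm → 550.3 × £1.37 = £753.96; + 6 × £6.98 standing = £795.84
Heat pump: 45,402,844 BTU / 3412 = 13,310 kWh heat; / 3.9 = 3,412 kWh in → × £0.150 = £511.80; + 6 × £9.62 standing = £569.52
Difference = |£795.84 − £569.52| = £226.32

£226.32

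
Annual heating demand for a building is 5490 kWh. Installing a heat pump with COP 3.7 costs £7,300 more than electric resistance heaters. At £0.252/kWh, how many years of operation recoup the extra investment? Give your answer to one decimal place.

Resistance: 5490 kWh × £0.252 = £1,383.48/yr
Heat pump: 5490 / 3.7 = 1484 kWh in → × £0.252 = £373.91/yr
Annual savings = £1,009.57
Payback = £7,300 / £1,009.57 = 7.23 years

7.2 years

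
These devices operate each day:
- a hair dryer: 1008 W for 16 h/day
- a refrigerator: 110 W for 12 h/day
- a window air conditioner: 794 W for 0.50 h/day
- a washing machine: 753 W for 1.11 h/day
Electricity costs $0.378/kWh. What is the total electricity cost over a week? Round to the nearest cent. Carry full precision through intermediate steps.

hair dryer: 1008 W × 16 h × 7 d = 112,896 Wh = 112.9 kWh
refrigerator: 110 W × 12 h × 7 d = 9,240 Wh = 9.24 kWh
window air conditioner: 794 W × 0.50 h × 7 d = 2,779 Wh = 2.779 kWh
washing machine: 753 W × 1.11 h × 7 d = 5,851 Wh = 5.851 kWh
Total energy = 112.9 + 9.24 + 2.779 + 5.851 = 130.8 kWh
Cost = 130.8 kWh × $0.378 = $49.43

$49.43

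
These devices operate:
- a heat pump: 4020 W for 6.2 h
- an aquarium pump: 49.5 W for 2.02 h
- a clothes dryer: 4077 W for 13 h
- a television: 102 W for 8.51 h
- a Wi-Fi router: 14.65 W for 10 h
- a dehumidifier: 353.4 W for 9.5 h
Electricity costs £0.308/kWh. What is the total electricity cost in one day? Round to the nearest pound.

heat pump: 4020 W × 6.2 h = 24,924 Wh = 24.92 kWh
aquarium pump: 49.5 W × 2.02 h = 100 Wh = 0.09999 kWh
clothes dryer: 4077 W × 13 h = 53,001 Wh = 53 kWh
television: 102 W × 8.51 h = 868 Wh = 0.868 kWh
Wi-Fi router: 14.65 W × 10 h = 146 Wh = 0.1465 kWh
dehumidifier: 353.4 W × 9.5 h = 3,357 Wh = 3.357 kWh
Total energy = 24.92 + 0.09999 + 53 + 0.868 + 0.1465 + 3.357 = 82.4 kWh
Cost = 82.4 kWh × £0.308 = £25.38 ≈ £25

£25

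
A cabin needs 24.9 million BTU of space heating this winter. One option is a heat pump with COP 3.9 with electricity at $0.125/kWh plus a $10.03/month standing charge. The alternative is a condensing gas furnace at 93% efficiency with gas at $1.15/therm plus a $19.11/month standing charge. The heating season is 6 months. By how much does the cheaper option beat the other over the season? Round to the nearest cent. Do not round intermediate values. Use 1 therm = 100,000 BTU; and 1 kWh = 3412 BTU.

Heat load = 24.9 × 10⁶ BTU = 24,900,000 BTU
Gas: input = 24,900,000 / 0.93 = 26,774,194 BTU = 267.7 therm → 267.7 × $1.15 = $307.90; + 6 × $19.11 standing = $422.56
Heat pump: 24,900,000 BTU / 3412 = 7,298 kWh heat; / 3.9 = 1,871 kWh in → × $0.125 = $233.90; + 6 × $10.03 standing = $294.08
Difference = |$422.56 − $294.08| = $128.48

$128.48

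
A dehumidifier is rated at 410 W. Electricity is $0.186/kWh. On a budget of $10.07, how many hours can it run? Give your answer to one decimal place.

132.0 h

Energy budget = $10.07 / $0.186 per kWh = 54.14 kWh = 54,140 Wh
Runtime = 54,140 Wh / 410 W = 132 h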